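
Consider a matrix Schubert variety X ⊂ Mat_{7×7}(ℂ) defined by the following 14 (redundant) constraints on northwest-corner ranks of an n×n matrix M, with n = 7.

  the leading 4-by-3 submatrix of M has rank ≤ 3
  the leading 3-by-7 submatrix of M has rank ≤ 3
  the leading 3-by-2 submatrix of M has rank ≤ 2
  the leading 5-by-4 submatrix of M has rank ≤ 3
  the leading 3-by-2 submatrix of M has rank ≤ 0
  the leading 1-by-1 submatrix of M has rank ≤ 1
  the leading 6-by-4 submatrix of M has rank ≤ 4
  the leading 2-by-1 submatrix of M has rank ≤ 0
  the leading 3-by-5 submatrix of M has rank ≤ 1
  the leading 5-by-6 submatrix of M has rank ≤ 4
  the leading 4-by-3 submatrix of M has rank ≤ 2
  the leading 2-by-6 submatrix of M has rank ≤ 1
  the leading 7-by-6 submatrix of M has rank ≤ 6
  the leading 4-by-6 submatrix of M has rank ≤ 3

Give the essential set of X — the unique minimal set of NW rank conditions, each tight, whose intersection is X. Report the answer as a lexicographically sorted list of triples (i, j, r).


The tightest implied rank at each (i,j), from the 14 conditions:

  row 1: 0 | 0 | 1 | 1 | 1 | 1 | 1
  row 2: 0 | 0 | 1 | 1 | 1 | 1 | 2
  row 3: 0 | 0 | 1 | 1 | 1 | 2 | 3
  row 4: 1 | 1 | 2 | 2 | 2 | 3 | 4
  row 5: 1 | 2 | 3 | 3 | 3 | 4 | 5
  row 6: 1 | 2 | 3 | 4 | 4 | 5 | 6
  row 7: 1 | 2 | 3 | 4 | 5 | 6 | 7

so w = (3, 7, 6, 1, 2, 4, 5).

3 SE-corners of the 11-cell Rothe diagram give Ess(w):

[(2, 6, 1), (3, 2, 0), (3, 5, 1)]


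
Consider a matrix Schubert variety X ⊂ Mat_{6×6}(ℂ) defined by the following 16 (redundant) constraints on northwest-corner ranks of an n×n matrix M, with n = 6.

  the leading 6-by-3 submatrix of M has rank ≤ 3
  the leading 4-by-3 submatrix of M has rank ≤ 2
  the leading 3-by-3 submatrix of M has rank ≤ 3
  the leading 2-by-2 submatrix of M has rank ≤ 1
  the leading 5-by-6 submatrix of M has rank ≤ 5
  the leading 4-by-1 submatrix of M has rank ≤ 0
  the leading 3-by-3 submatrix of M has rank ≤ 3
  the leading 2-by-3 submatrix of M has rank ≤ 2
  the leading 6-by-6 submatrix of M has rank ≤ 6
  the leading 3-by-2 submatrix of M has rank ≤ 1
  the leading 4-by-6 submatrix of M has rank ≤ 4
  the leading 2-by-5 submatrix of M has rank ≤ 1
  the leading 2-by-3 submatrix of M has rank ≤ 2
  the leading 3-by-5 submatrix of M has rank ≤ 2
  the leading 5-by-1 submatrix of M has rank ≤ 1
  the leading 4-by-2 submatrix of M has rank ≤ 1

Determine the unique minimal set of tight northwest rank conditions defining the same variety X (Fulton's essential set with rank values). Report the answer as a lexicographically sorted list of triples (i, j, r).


Recovering R(i,j) via the rank-extension bound from the 16 conditions:

  R[1]: 0 | 1 | 1 | 1 | 1 | 1
  R[2]: 0 | 1 | 1 | 1 | 1 | 2
  R[3]: 0 | 1 | 2 | 2 | 2 | 3
  R[4]: 0 | 1 | 2 | 3 | 3 | 4
  R[5]: 1 | 2 | 3 | 4 | 4 | 5
  R[6]: 1 | 2 | 3 | 4 | 5 | 6

the unique w with this rank table is (2, 6, 3, 4, 1, 5).

2 SE-corners of the 7-cell Rothe diagram give Ess(w):

[(2, 5, 1), (4, 1, 0)]


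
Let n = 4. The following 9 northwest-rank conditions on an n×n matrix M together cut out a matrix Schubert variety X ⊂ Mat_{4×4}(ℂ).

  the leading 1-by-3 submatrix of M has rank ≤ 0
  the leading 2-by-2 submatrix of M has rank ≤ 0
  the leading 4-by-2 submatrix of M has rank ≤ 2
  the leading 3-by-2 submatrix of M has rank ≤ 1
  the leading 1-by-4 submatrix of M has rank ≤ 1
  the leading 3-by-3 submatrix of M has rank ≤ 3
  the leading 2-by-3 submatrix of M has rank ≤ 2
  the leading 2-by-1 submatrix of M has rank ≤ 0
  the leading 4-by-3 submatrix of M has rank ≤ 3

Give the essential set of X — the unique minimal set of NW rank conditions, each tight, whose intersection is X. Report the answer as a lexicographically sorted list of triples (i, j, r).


Propagating the 9 rank bounds to every northwest block:

  R[1]: 0  0  0  1
  R[2]: 0  0  1  2
  R[3]: 1  1  2  3
  R[4]: 1  2  3  4

giving w = (4, 3, 1, 2) via Δ²R.

Rothe diagram D(w) (5 cells), 2 SE-corners (essential conditions):

[(1, 3, 0), (2, 2, 0)]


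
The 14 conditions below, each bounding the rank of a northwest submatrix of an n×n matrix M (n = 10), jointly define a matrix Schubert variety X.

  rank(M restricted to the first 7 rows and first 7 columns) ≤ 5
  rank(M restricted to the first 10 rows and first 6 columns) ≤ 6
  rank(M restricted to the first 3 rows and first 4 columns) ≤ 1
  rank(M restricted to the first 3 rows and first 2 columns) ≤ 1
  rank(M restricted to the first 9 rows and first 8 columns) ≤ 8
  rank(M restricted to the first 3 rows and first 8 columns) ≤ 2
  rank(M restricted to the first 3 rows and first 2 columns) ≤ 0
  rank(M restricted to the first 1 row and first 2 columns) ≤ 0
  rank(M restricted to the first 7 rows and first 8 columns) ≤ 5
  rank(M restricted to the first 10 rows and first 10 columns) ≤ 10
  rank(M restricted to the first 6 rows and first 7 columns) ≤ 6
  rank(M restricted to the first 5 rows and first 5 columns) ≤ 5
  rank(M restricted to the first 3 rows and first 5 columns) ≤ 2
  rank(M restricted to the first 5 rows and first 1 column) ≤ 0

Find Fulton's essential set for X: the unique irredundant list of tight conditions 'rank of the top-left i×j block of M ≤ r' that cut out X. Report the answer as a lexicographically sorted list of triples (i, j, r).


The tightest implied rank at each (i,j), from the 14 conditions:

  row 1: 0 0 1 1 1 1 1 1 1 1
  row 2: 0 0 1 1 2 2 2 2 2 2
  row 3: 0 0 1 1 2 2 2 2 3 3
  row 4: 0 1 2 2 3 3 3 3 4 4
  row 5: 0 1 2 3 4 4 4 4 5 5
  row 6: 1 2 3 4 5 5 5 5 6 6
  row 7: 1 2 3 4 5 5 5 5 6 7
  row 8: 1 2 3 4 5 6 6 6 7 8
  row 9: 1 2 3 4 5 6 7 7 8 9
  row 10: 1 2 3 4 5 6 7 8 9 10

hence w(1..10) = (3, 5, 9, 2, 4, 1, 10, 6, 7, 8).

5 SE-corners of the 16-cell Rothe diagram give Ess(w):

[(3, 2, 0), (3, 4, 1), (3, 8, 2), (5, 1, 0), (7, 8, 5)]


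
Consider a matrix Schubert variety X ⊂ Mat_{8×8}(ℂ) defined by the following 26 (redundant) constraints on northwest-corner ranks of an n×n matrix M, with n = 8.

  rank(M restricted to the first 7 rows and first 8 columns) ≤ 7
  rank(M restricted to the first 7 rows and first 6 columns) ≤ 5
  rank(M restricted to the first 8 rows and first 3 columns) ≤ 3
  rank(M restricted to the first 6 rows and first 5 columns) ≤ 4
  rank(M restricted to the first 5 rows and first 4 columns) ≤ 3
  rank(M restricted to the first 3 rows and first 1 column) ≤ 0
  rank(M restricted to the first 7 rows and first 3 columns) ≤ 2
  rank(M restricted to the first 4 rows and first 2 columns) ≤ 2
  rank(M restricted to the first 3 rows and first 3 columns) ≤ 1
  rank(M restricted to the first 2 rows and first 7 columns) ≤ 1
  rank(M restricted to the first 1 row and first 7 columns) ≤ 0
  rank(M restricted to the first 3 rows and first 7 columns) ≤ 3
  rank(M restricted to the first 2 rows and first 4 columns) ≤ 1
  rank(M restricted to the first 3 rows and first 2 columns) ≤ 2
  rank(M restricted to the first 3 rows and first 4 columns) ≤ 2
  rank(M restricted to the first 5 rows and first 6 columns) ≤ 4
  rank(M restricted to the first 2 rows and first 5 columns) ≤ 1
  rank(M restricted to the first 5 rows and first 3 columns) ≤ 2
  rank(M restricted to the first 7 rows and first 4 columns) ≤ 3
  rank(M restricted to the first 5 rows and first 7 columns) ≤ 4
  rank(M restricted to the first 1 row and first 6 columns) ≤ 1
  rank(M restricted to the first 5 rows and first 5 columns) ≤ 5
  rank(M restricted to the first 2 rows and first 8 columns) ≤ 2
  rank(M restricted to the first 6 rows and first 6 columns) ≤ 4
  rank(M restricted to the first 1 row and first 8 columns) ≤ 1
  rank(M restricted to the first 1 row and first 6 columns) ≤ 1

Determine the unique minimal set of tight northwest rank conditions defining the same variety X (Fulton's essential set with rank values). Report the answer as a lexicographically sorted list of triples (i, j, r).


Recovering R(i,j) via the rank-extension bound from the 26 conditions:

  row 1: 0 0 0 0 0 0 0 1
  row 2: 0 1 1 1 1 1 1 2
  row 3: 0 1 1 2 2 2 2 3
  row 4: 1 2 2 3 3 3 3 4
  row 5: 1 2 2 3 4 4 4 5
  row 6: 1 2 2 3 4 4 5 6
  row 7: 1 2 2 3 4 5 6 7
  row 8: 1 2 3 4 5 6 7 8

giving w = (8, 2, 4, 1, 5, 7, 6, 3) via Δ²R.

5 SE-corners of the 14-cell Rothe diagram give Ess(w):

[(1, 7, 0), (3, 1, 0), (3, 3, 1), (6, 6, 4), (7, 3, 2)]


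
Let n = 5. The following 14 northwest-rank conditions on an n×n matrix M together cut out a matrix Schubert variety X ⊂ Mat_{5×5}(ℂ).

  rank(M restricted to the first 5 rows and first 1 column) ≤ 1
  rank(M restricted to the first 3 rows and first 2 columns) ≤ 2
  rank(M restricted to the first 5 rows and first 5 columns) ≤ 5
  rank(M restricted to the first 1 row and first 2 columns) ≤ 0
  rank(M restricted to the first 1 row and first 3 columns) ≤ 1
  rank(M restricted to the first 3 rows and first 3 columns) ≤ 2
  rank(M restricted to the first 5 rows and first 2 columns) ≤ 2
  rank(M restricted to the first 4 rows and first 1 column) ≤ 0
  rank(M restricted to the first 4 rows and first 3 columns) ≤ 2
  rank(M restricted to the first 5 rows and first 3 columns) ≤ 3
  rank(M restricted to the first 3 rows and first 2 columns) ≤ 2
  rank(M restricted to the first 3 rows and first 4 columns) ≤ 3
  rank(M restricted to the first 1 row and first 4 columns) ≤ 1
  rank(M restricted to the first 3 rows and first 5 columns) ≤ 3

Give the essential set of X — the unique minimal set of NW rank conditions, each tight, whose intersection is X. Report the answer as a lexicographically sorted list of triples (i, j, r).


Propagating the 14 rank bounds to every northwest block:

  i=1: 0 0 1 1 1
  i=2: 0 1 2 2 2
  i=3: 0 1 2 3 3
  i=4: 0 1 2 3 4
  i=5: 1 2 3 4 5

second differences of R give the permutation w = (3, 2, 4, 5, 1).

Fulton essential set (2 of the 5 Rothe cells):

[(1, 2, 0), (4, 1, 0)]


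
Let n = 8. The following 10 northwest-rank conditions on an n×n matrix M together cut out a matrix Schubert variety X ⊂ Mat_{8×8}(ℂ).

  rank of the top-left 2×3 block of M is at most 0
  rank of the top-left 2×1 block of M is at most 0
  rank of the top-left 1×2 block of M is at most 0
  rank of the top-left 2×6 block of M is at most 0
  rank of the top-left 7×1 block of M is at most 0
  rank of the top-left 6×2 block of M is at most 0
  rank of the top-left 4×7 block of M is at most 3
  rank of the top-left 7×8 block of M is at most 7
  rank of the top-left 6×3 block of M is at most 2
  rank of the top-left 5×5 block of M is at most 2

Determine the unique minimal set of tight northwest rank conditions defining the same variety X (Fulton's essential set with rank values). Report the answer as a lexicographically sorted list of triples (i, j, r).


Rank table r_w(8×8) implied by the 10 constraints:

  row 1: 0 | 0 | 0 | 0 | 0 | 0 | 1 | 1
  row 2: 0 | 0 | 0 | 0 | 0 | 0 | 1 | 2
  row 3: 0 | 0 | 1 | 1 | 1 | 1 | 2 | 3
  row 4: 0 | 0 | 1 | 2 | 2 | 2 | 3 | 4
  row 5: 0 | 0 | 1 | 2 | 2 | 3 | 4 | 5
  row 6: 0 | 0 | 1 | 2 | 3 | 4 | 5 | 6
  row 7: 0 | 1 | 2 | 3 | 4 | 5 | 6 | 7
  row 8: 1 | 2 | 3 | 4 | 5 | 6 | 7 | 8

giving w = (7, 8, 3, 4, 6, 5, 2, 1) via Δ²R.

D(w) has 22 cells with 4 SE-corners; essential set:

[(2, 6, 0), (5, 5, 2), (6, 2, 0), (7, 1, 0)]


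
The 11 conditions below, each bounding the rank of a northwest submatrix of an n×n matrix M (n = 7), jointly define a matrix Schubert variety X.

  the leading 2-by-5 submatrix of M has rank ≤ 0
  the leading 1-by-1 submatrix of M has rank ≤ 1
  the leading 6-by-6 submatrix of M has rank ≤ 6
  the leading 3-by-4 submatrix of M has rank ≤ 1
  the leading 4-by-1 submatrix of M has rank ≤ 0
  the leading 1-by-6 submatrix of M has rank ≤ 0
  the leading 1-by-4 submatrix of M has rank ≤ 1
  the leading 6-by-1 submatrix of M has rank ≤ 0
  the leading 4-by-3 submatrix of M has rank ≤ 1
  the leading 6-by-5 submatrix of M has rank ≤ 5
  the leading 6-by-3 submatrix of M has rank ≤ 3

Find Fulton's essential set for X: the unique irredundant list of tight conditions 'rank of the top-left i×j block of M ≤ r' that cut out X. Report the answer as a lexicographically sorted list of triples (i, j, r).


Recovering R(i,j) via the rank-extension bound from the 11 conditions:

  i=1: 0 | 0 | 0 | 0 | 0 | 0 | 1
  i=2: 0 | 0 | 0 | 0 | 0 | 1 | 2
  i=3: 0 | 1 | 1 | 1 | 1 | 2 | 3
  i=4: 0 | 1 | 1 | 2 | 2 | 3 | 4
  i=5: 0 | 1 | 2 | 3 | 3 | 4 | 5
  i=6: 0 | 1 | 2 | 3 | 4 | 5 | 6
  i=7: 1 | 2 | 3 | 4 | 5 | 6 | 7

the unique w with this rank table is (7, 6, 2, 4, 3, 5, 1).

Fulton essential set (4 of the 16 Rothe cells):

[(1, 6, 0), (2, 5, 0), (4, 3, 1), (6, 1, 0)]


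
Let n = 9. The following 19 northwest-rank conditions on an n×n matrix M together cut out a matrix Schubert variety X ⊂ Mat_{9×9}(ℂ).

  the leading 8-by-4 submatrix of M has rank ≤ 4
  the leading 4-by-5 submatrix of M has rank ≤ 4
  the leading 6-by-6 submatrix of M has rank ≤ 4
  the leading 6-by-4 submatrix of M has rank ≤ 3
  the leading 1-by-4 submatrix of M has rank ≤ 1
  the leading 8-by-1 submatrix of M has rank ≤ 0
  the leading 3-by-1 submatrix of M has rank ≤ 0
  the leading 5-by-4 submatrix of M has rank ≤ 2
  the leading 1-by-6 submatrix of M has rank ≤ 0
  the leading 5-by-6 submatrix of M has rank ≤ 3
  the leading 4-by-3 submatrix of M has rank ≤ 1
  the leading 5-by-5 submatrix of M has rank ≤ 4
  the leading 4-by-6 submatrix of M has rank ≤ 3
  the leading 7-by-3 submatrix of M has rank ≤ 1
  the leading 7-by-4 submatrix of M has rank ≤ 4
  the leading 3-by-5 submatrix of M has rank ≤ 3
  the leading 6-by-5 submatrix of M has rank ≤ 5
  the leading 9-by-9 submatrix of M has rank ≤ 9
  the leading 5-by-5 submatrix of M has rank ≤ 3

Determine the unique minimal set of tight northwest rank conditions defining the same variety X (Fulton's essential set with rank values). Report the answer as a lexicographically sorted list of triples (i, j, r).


Recovering R(i,j) via the rank-extension bound from the 19 conditions:

  row 1: 0 0 0 0 0 0 1 1 1
  row 2: 0 1 1 1 1 1 2 2 2
  row 3: 0 1 1 2 2 2 3 3 3
  row 4: 0 1 1 2 3 3 4 4 4
  row 5: 0 1 1 2 3 3 4 5 5
  row 6: 0 1 1 2 3 4 5 6 6
  row 7: 0 1 1 2 3 4 5 6 7
  row 8: 0 1 2 3 4 5 6 7 8
  row 9: 1 2 3 4 5 6 7 8 9

giving w = (7, 2, 4, 5, 8, 6, 9, 3, 1) via Δ²R.

Rothe diagram D(w) (19 cells), 4 SE-corners (essential conditions):

[(1, 6, 0), (5, 6, 3), (7, 3, 1), (8, 1, 0)]


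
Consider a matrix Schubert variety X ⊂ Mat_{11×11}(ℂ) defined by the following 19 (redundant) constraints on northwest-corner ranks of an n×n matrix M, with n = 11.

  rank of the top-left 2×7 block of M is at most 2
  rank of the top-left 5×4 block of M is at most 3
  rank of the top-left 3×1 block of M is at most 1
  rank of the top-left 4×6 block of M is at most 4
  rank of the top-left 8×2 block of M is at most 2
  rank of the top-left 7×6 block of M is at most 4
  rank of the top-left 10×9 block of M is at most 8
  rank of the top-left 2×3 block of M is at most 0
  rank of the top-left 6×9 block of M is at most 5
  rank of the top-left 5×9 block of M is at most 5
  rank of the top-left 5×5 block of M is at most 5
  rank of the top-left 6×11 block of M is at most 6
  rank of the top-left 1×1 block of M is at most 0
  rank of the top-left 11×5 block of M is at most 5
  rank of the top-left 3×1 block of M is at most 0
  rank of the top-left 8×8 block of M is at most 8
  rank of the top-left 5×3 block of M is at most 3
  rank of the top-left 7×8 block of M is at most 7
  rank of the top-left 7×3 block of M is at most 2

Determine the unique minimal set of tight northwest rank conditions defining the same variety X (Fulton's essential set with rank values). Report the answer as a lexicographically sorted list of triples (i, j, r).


Rank table r_w(11×11) implied by the 19 constraints:

  R[1]: 0, 0, 0, 1, 1, 1, 1, 1, 1, 1, 1
  R[2]: 0, 0, 0, 1, 2, 2, 2, 2, 2, 2, 2
  R[3]: 0, 1, 1, 2, 3, 3, 3, 3, 3, 3, 3
  R[4]: 1, 2, 2, 3, 4, 4, 4, 4, 4, 4, 4
  R[5]: 1, 2, 2, 3, 4, 4, 5, 5, 5, 5, 5
  R[6]: 1, 2, 2, 3, 4, 4, 5, 5, 5, 6, 6
  R[7]: 1, 2, 2, 3, 4, 4, 5, 6, 6, 7, 7
  R[8]: 1, 2, 3, 4, 5, 5, 6, 7, 7, 8, 8
  R[9]: 1, 2, 3, 4, 5, 6, 7, 8, 8, 9, 9
  R[10]: 1, 2, 3, 4, 5, 6, 7, 8, 8, 9, 10
  R[11]: 1, 2, 3, 4, 5, 6, 7, 8, 9, 10, 11

hence w(1..11) = (4, 5, 2, 1, 7, 10, 8, 3, 6, 11, 9).

D(w) has 16 cells with 6 SE-corners; essential set:

[(2, 3, 0), (3, 1, 0), (6, 9, 5), (7, 3, 2), (7, 6, 4), (10, 9, 8)]


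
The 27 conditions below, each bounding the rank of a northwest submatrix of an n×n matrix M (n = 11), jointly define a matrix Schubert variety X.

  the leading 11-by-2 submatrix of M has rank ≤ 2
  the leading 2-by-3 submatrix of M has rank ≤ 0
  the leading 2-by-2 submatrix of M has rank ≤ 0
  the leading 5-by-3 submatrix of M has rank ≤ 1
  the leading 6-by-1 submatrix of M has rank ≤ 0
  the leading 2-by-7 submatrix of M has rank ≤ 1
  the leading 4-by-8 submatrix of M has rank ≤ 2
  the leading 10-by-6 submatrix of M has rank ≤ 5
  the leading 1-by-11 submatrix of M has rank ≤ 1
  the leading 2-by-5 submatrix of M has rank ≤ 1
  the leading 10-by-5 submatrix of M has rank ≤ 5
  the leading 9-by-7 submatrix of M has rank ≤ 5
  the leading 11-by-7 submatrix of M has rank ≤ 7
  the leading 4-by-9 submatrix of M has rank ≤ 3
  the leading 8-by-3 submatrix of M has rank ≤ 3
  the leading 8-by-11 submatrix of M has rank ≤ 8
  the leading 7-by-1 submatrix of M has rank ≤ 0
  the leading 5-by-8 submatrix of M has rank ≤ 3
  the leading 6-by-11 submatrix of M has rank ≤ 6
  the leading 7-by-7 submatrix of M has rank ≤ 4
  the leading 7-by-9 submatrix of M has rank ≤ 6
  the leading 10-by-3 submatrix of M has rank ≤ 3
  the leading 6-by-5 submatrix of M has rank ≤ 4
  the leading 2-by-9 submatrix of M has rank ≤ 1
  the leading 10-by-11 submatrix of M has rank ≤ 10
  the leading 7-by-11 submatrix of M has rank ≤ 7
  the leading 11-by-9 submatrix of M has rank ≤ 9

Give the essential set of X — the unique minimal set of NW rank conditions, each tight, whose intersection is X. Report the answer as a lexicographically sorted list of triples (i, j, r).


Reconstructing r_w from the 27 given conditions:

  R[1]: 0, 0, 0, 1, 1, 1, 1, 1, 1, 1, 1
  R[2]: 0, 0, 0, 1, 1, 1, 1, 1, 1, 2, 2
  R[3]: 0, 1, 1, 2, 2, 2, 2, 2, 2, 3, 3
  R[4]: 0, 1, 1, 2, 2, 2, 2, 2, 3, 4, 4
  R[5]: 0, 1, 1, 2, 3, 3, 3, 3, 4, 5, 5
  R[6]: 0, 1, 2, 3, 4, 4, 4, 4, 5, 6, 6
  R[7]: 0, 1, 2, 3, 4, 4, 4, 5, 6, 7, 7
  R[8]: 1, 2, 3, 4, 5, 5, 5, 6, 7, 8, 8
  R[9]: 1, 2, 3, 4, 5, 5, 5, 6, 7, 8, 9
  R[10]: 1, 2, 3, 4, 5, 5, 6, 7, 8, 9, 10
  R[11]: 1, 2, 3, 4, 5, 6, 7, 8, 9, 10, 11

hence w(1..11) = (4, 10, 2, 9, 5, 3, 8, 1, 11, 7, 6).

8 SE-corners of the 27-cell Rothe diagram give Ess(w):

[(2, 3, 0), (2, 9, 1), (4, 8, 2), (5, 3, 1), (7, 1, 0), (7, 7, 4), (9, 7, 5), (10, 6, 5)]


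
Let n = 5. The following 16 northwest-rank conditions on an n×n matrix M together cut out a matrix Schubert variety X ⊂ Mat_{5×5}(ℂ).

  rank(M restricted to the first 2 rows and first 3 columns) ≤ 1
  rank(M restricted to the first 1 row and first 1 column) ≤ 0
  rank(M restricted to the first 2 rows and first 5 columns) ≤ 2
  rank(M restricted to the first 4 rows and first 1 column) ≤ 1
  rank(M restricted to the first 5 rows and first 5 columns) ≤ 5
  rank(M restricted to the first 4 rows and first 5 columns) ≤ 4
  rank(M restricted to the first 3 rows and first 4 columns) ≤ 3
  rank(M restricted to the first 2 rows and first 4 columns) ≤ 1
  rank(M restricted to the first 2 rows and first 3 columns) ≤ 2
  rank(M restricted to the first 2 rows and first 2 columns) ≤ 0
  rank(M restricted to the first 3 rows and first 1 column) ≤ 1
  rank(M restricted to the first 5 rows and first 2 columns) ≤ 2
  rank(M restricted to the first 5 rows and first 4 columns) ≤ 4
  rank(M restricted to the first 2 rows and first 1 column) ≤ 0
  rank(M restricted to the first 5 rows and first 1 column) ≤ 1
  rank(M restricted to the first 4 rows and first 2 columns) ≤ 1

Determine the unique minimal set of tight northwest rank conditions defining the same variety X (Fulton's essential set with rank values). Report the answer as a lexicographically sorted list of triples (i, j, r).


Recovering R(i,j) via the rank-extension bound from the 16 conditions:

  R[1]: 0, 0, 1, 1, 1
  R[2]: 0, 0, 1, 1, 2
  R[3]: 1, 1, 2, 2, 3
  R[4]: 1, 1, 2, 3, 4
  R[5]: 1, 2, 3, 4, 5

reading off 1-entries of Δ²R: w = (3, 5, 1, 4, 2).

ℓ(w)=6; the 3 essential cells (i,j,r):

[(2, 2, 0), (2, 4, 1), (4, 2, 1)]


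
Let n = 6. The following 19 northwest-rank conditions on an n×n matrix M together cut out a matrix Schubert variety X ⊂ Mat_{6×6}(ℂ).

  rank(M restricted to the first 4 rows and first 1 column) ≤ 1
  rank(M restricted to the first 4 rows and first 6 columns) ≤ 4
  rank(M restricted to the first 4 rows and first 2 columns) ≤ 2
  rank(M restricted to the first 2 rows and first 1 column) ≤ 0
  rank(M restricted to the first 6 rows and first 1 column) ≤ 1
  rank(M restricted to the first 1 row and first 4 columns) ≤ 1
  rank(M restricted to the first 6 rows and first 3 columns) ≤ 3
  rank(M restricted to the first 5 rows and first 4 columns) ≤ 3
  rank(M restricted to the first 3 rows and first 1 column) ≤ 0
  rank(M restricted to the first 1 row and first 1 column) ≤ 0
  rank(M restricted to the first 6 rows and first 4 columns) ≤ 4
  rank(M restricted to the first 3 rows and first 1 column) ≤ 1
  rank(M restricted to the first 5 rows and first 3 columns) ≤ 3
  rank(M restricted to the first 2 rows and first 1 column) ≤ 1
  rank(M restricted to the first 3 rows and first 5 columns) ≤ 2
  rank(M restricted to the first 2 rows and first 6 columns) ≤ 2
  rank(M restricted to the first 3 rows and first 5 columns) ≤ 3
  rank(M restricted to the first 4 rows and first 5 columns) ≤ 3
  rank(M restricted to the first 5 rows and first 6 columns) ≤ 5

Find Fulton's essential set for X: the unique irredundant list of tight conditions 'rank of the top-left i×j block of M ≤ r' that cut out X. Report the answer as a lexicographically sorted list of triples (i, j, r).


Computing R[i][j] = min implied NW-rank bound (n=6, 19 conditions):

  row 1: 0, 1, 1, 1, 1, 1
  row 2: 0, 1, 2, 2, 2, 2
  row 3: 0, 1, 2, 2, 2, 3
  row 4: 1, 2, 3, 3, 3, 4
  row 5: 1, 2, 3, 3, 4, 5
  row 6: 1, 2, 3, 4, 5, 6

so w = (2, 3, 6, 1, 5, 4).

Fulton essential set (3 of the 6 Rothe cells):

[(3, 1, 0), (3, 5, 2), (5, 4, 3)]


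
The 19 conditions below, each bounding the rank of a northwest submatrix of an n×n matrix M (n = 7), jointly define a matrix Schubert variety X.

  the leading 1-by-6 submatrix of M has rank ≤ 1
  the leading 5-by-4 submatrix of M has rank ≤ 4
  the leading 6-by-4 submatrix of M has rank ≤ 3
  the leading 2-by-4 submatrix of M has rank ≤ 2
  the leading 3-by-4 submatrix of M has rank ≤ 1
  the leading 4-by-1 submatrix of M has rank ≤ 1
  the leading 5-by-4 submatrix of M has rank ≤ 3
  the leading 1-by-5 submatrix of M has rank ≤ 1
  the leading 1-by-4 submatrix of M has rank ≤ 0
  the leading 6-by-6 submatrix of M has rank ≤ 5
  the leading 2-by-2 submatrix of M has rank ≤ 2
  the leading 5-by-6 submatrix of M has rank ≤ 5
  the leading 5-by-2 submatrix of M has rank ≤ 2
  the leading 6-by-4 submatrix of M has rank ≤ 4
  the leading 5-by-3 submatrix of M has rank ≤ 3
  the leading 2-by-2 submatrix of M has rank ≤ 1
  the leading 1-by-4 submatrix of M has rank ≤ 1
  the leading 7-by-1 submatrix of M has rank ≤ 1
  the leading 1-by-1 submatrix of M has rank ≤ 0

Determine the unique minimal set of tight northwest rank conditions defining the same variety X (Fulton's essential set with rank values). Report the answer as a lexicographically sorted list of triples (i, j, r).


Reconstructing r_w from the 19 given conditions:

  row 1: 0, 0, 0, 0, 1, 1, 1
  row 2: 1, 1, 1, 1, 2, 2, 2
  row 3: 1, 1, 1, 1, 2, 3, 3
  row 4: 1, 2, 2, 2, 3, 4, 4
  row 5: 1, 2, 3, 3, 4, 5, 5
  row 6: 1, 2, 3, 3, 4, 5, 6
  row 7: 1, 2, 3, 4, 5, 6, 7

second differences of R give the permutation w = (5, 1, 6, 2, 3, 7, 4).

ℓ(w)=8; the 3 essential cells (i,j,r):

[(1, 4, 0), (3, 4, 1), (6, 4, 3)]


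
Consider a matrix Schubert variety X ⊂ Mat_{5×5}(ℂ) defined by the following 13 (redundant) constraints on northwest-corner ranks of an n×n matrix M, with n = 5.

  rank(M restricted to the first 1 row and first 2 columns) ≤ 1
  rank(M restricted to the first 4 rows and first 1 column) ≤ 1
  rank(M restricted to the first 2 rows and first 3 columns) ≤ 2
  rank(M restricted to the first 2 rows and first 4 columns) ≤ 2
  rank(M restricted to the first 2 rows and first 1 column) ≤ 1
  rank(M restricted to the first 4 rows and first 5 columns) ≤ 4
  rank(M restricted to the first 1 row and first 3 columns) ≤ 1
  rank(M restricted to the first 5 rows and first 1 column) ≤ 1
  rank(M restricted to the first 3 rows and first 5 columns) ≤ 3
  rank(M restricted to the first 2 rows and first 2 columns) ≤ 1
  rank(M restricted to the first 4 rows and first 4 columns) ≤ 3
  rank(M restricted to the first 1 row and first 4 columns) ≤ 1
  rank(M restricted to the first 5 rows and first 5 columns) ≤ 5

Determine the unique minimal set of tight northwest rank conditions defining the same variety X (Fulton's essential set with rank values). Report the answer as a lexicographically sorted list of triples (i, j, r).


Propagating the 13 rank bounds to every northwest block:

  R[1]: 1 | 1 | 1 | 1 | 1
  R[2]: 1 | 1 | 2 | 2 | 2
  R[3]: 1 | 2 | 3 | 3 | 3
  R[4]: 1 | 2 | 3 | 3 | 4
  R[5]: 1 | 2 | 3 | 4 | 5

hence w(1..5) = (1, 3, 2, 5, 4).

D(w) has 2 cells with 2 SE-corners; essential set:

[(2, 2, 1), (4, 4, 3)]


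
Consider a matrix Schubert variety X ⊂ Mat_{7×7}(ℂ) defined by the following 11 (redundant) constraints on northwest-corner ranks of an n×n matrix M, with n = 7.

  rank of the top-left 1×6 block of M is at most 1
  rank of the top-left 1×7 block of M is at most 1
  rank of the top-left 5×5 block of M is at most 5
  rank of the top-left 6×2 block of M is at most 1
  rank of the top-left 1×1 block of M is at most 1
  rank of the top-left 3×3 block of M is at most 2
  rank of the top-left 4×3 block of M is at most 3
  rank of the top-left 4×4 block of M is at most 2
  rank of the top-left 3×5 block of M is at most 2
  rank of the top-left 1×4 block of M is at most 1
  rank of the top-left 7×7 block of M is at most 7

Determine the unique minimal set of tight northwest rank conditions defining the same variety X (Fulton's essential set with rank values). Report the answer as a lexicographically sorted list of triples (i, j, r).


Computing R[i][j] = min implied NW-rank bound (n=7, 11 conditions):

  R[1]: 1 1 1 1 1 1 1
  R[2]: 1 1 2 2 2 2 2
  R[3]: 1 1 2 2 2 3 3
  R[4]: 1 1 2 2 3 4 4
  R[5]: 1 1 2 3 4 5 5
  R[6]: 1 1 2 3 4 5 6
  R[7]: 1 2 3 4 5 6 7

hence w(1..7) = (1, 3, 6, 5, 4, 7, 2).

Fulton essential set (3 of the 8 Rothe cells):

[(3, 5, 2), (4, 4, 2), (6, 2, 1)]


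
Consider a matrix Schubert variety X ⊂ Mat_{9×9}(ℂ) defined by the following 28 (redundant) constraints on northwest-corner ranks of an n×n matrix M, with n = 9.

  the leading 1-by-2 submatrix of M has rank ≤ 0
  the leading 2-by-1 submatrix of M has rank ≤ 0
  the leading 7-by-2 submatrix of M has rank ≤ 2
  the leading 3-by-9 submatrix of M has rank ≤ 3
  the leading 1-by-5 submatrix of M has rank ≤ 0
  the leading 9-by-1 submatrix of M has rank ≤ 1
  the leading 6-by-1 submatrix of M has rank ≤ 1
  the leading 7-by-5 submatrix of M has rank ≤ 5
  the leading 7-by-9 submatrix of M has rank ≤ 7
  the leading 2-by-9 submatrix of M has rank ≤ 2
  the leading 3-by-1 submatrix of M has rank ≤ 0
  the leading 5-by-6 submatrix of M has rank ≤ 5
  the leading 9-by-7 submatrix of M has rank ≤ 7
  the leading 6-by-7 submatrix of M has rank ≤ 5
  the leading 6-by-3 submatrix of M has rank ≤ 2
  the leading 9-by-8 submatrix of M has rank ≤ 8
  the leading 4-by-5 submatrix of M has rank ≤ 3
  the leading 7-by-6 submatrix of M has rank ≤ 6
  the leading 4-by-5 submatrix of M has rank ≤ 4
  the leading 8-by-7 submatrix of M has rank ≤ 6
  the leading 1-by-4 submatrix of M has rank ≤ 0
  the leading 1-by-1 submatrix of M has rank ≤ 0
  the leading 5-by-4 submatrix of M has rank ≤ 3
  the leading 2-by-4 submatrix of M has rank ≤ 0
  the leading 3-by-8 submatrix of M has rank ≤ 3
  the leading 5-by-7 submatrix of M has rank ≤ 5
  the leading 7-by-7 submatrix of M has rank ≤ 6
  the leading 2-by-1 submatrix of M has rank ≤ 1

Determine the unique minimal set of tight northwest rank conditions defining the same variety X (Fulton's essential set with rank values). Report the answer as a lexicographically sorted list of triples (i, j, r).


The tightest implied rank at each (i,j), from the 28 conditions:

  0 | 0 | 0 | 0 | 0 | 1 | 1 | 1 | 1
  0 | 0 | 0 | 0 | 1 | 2 | 2 | 2 | 2
  0 | 1 | 1 | 1 | 2 | 3 | 3 | 3 | 3
  1 | 2 | 2 | 2 | 3 | 4 | 4 | 4 | 4
  1 | 2 | 2 | 3 | 4 | 5 | 5 | 5 | 5
  1 | 2 | 2 | 3 | 4 | 5 | 5 | 6 | 6
  1 | 2 | 3 | 4 | 5 | 6 | 6 | 7 | 7
  1 | 2 | 3 | 4 | 5 | 6 | 6 | 7 | 8
  1 | 2 | 3 | 4 | 5 | 6 | 7 | 8 | 9

so w = (6, 5, 2, 1, 4, 8, 3, 9, 7).

Fulton essential set (6 of the 14 Rothe cells):

[(1, 5, 0), (2, 4, 0), (3, 1, 0), (6, 3, 2), (6, 7, 5), (8, 7, 6)]


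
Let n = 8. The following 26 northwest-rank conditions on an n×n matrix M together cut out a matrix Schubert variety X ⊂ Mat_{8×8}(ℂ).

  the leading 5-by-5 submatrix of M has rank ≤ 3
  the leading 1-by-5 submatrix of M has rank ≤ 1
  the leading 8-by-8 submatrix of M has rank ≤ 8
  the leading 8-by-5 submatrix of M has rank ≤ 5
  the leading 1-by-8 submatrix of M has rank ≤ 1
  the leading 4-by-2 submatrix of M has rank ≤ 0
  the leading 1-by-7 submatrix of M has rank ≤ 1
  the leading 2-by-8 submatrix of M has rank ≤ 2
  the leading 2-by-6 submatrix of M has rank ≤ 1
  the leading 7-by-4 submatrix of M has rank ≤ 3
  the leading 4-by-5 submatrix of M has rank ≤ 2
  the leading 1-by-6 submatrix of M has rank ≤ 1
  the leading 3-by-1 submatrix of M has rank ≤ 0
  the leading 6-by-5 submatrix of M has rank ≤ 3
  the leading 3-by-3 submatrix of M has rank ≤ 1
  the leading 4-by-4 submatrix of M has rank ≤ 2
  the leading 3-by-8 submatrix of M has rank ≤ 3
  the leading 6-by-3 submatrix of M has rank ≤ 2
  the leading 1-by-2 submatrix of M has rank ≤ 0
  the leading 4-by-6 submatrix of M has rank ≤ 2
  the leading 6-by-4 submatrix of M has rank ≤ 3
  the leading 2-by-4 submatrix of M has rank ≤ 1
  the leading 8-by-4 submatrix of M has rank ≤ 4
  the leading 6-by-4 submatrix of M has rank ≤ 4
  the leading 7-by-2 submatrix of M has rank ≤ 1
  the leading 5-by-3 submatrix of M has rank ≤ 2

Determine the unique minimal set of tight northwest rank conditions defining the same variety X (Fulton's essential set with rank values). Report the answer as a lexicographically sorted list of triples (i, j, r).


Rank table r_w(8×8) implied by the 26 constraints:

  i=1: 0 0 1 1 1 1 1 1
  i=2: 0 0 1 1 1 1 2 2
  i=3: 0 0 1 2 2 2 3 3
  i=4: 0 0 1 2 2 2 3 4
  i=5: 1 1 2 3 3 3 4 5
  i=6: 1 1 2 3 3 4 5 6
  i=7: 1 1 2 3 4 5 6 7
  i=8: 1 2 3 4 5 6 7 8

reading off 1-entries of Δ²R: w = (3, 7, 4, 8, 1, 6, 5, 2).

ℓ(w)=16; the 5 essential cells (i,j,r):

[(2, 6, 1), (4, 2, 0), (4, 6, 2), (6, 5, 3), (7, 2, 1)]


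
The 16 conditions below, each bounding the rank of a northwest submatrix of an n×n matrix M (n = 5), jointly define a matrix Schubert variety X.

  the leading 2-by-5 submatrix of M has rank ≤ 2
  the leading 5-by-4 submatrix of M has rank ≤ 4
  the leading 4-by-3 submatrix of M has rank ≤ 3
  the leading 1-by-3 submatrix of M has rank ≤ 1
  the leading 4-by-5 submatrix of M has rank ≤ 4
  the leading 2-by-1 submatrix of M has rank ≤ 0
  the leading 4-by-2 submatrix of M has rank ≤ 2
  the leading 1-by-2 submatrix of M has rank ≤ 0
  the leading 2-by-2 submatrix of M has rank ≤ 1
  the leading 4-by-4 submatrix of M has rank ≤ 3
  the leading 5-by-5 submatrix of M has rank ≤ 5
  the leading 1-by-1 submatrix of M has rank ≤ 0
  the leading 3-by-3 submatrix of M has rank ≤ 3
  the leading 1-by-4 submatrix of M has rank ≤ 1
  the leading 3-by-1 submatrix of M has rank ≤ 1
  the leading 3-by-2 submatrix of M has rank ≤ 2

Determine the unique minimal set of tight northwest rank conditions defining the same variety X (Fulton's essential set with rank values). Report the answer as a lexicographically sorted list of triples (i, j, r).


The tightest implied rank at each (i,j), from the 16 conditions:

  row 1: 0, 0, 1, 1, 1
  row 2: 0, 1, 2, 2, 2
  row 3: 1, 2, 3, 3, 3
  row 4: 1, 2, 3, 3, 4
  row 5: 1, 2, 3, 4, 5

second differences of R give the permutation w = (3, 2, 1, 5, 4).

3 SE-corners of the 4-cell Rothe diagram give Ess(w):

[(1, 2, 0), (2, 1, 0), (4, 4, 3)]


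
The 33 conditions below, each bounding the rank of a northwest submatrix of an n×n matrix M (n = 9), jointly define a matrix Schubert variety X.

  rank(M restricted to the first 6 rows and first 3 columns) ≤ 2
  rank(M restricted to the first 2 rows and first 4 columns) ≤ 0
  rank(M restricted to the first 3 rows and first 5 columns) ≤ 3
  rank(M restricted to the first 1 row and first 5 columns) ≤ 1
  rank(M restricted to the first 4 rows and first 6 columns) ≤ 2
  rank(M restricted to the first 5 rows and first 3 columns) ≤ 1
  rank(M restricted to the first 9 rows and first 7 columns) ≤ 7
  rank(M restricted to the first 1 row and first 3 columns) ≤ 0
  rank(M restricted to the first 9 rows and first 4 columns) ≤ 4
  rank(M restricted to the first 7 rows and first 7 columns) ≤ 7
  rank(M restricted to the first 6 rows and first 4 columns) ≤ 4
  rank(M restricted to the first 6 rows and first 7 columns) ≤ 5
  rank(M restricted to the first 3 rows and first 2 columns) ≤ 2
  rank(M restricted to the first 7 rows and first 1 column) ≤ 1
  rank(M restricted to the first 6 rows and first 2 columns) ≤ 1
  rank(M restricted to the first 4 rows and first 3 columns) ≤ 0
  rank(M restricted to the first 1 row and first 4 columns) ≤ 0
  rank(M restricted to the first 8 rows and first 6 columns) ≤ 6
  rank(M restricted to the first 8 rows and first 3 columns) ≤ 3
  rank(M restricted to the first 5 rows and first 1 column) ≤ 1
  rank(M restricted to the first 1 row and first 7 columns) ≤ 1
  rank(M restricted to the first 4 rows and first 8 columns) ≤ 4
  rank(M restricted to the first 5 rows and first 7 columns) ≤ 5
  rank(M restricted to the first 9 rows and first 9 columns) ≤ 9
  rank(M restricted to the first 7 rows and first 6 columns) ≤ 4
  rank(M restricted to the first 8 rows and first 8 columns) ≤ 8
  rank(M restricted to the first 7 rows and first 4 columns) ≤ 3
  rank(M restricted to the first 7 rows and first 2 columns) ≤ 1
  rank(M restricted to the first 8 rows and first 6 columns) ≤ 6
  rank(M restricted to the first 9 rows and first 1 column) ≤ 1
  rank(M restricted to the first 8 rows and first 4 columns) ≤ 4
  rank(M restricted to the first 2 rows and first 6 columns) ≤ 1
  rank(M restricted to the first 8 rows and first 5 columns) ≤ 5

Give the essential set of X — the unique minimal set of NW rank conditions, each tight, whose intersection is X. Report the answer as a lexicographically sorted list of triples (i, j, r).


Rank table r_w(9×9) implied by the 33 constraints:

  i=1: 0 | 0 | 0 | 0 | 1 | 1 | 1 | 1 | 1
  i=2: 0 | 0 | 0 | 0 | 1 | 1 | 2 | 2 | 2
  i=3: 0 | 0 | 0 | 1 | 2 | 2 | 3 | 3 | 3
  i=4: 0 | 0 | 0 | 1 | 2 | 2 | 3 | 4 | 4
  i=5: 1 | 1 | 1 | 2 | 3 | 3 | 4 | 5 | 5
  i=6: 1 | 1 | 2 | 3 | 4 | 4 | 5 | 6 | 6
  i=7: 1 | 1 | 2 | 3 | 4 | 4 | 5 | 6 | 7
  i=8: 1 | 2 | 3 | 4 | 5 | 5 | 6 | 7 | 8
  i=9: 1 | 2 | 3 | 4 | 5 | 6 | 7 | 8 | 9

giving w = (5, 7, 4, 8, 1, 3, 9, 2, 6) via Δ²R.

ℓ(w)=19; the 6 essential cells (i,j,r):

[(2, 4, 0), (2, 6, 1), (4, 3, 0), (4, 6, 2), (7, 2, 1), (7, 6, 4)]


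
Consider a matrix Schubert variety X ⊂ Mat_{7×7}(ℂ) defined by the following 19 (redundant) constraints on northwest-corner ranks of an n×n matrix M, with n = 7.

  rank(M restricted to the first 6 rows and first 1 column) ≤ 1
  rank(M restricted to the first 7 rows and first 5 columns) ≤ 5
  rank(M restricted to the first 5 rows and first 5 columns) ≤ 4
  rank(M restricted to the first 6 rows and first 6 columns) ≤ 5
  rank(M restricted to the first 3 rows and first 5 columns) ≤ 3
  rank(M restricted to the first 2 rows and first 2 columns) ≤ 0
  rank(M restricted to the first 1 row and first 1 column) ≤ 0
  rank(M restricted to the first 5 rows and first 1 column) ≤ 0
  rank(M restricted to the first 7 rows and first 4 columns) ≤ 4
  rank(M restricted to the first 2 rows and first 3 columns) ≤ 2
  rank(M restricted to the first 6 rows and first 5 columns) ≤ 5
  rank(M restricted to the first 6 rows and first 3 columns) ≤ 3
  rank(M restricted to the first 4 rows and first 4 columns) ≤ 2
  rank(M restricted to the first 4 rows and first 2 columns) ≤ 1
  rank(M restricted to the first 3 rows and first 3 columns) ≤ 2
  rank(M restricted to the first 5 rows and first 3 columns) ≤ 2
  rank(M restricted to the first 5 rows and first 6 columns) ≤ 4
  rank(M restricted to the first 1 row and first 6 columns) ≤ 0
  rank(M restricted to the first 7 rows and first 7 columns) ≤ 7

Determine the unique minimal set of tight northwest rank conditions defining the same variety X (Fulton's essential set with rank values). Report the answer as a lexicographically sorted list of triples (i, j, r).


Propagating the 19 rank bounds to every northwest block:

  row 1: 0  0  0  0  0  0  1
  row 2: 0  0  1  1  1  1  2
  row 3: 0  1  2  2  2  2  3
  row 4: 0  1  2  2  3  3  4
  row 5: 0  1  2  3  4  4  5
  row 6: 1  2  3  4  5  5  6
  row 7: 1  2  3  4  5  6  7

giving w = (7, 3, 2, 5, 4, 1, 6) via Δ²R.

ℓ(w)=12; the 4 essential cells (i,j,r):

[(1, 6, 0), (2, 2, 0), (4, 4, 2), (5, 1, 0)]


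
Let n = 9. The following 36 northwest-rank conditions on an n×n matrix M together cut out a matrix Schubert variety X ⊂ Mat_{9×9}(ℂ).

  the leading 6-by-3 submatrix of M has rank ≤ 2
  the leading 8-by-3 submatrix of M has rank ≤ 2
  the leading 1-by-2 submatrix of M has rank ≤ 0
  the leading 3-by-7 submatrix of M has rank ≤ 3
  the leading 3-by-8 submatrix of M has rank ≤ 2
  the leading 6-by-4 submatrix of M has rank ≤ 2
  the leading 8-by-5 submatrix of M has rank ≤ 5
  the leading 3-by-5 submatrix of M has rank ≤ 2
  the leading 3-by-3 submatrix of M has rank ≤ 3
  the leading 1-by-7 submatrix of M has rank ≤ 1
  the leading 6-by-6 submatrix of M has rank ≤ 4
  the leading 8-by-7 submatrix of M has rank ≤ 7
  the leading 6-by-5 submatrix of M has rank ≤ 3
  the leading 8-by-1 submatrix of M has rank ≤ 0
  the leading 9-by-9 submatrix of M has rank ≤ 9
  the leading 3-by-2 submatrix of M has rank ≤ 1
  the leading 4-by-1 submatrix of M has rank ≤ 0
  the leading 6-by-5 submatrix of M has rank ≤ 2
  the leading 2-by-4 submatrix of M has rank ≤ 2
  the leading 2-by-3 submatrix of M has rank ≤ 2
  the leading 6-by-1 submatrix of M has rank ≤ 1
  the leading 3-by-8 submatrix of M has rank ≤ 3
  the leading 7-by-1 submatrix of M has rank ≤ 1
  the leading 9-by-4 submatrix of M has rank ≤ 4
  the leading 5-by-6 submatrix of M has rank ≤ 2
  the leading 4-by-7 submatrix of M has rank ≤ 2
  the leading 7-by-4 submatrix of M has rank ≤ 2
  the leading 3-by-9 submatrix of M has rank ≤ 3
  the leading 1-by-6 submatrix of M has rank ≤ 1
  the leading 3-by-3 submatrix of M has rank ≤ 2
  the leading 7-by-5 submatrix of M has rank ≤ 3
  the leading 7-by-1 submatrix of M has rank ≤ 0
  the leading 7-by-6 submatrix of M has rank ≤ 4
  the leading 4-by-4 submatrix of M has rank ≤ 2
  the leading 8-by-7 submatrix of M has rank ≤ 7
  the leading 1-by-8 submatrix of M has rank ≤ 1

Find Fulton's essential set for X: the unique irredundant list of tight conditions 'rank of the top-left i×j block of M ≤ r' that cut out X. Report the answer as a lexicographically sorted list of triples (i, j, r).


Recovering R(i,j) via the rank-extension bound from the 36 conditions:

  R[1]: 0 0 1 1 1 1 1 1 1
  R[2]: 0 1 2 2 2 2 2 2 2
  R[3]: 0 1 2 2 2 2 2 2 3
  R[4]: 0 1 2 2 2 2 2 3 4
  R[5]: 0 1 2 2 2 2 3 4 5
  R[6]: 0 1 2 2 2 3 4 5 6
  R[7]: 0 1 2 2 3 4 5 6 7
  R[8]: 0 1 2 3 4 5 6 7 8
  R[9]: 1 2 3 4 5 6 7 8 9

reading off 1-entries of Δ²R: w = (3, 2, 9, 8, 7, 6, 5, 4, 1).

|D(w)|=24, |Ess(w)|=7:

[(1, 2, 0), (3, 8, 2), (4, 7, 2), (5, 6, 2), (6, 5, 2), (7, 4, 2), (8, 1, 0)]
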